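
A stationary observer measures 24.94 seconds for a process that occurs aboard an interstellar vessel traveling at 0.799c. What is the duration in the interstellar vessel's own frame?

Dilated time Δt = 24.94 seconds
γ = 1/√(1 - 0.799²) = 1.663
Δt₀ = Δt/γ = 24.94/1.663 = 15.00 seconds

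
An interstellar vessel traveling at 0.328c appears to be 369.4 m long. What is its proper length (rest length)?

Contracted length L = 369.4 m
γ = 1/√(1 - 0.328²) = 1.0586
L₀ = γL = 1.0586 × 369.4 = 391.0 m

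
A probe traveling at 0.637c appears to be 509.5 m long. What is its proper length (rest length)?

Contracted length L = 509.5 m
γ = 1/√(1 - 0.637²) = 1.2972
L₀ = γL = 1.2972 × 509.5 = 660.9 m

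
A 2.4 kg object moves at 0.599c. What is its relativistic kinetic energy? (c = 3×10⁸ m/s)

γ = 1/√(1 - 0.599²) = 1.24883
γ - 1 = 0.24883
KE = (γ-1)mc² = 0.24883 × 2.4 × (3×10⁸)² = 5.375×10¹⁶ J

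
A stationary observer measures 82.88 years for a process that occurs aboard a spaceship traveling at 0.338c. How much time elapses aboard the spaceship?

Dilated time Δt = 82.88 years
γ = 1/√(1 - 0.338²) = 1.0625
Δt₀ = Δt/γ = 82.88/1.0625 = 78.00 years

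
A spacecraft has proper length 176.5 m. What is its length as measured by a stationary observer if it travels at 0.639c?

Proper length L₀ = 176.5 m
γ = 1/√(1 - 0.639²) = 1.300
L = L₀/γ = 176.5/1.300 = 135.8 m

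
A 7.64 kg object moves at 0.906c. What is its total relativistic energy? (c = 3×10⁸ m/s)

γ = 1/√(1 - 0.906²) = 2.3625
mc² = 7.64 × (3×10⁸)² = 6.876×10¹⁷ J
E = γmc² = 2.3625 × 6.876×10¹⁷ = 1.624×10¹⁸ J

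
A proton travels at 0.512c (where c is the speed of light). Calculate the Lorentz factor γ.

v/c = 0.512, so (v/c)² = 0.262144
1 - (v/c)² = 0.737856
γ = 1/√(0.737856) = 1.164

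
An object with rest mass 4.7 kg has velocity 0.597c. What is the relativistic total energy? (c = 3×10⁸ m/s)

γ = 1/√(1 - 0.597²) = 1.2465
mc² = 4.7 × (3×10⁸)² = 4.230×10¹⁷ J
E = γmc² = 1.2465 × 4.230×10¹⁷ = 5.273×10¹⁷ J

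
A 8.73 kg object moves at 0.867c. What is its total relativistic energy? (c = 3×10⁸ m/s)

γ = 1/√(1 - 0.867²) = 2.007
mc² = 8.73 × (3×10⁸)² = 7.857×10¹⁷ J
E = γmc² = 2.007 × 7.857×10¹⁷ = 1.577×10¹⁸ J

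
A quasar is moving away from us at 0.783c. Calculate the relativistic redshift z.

β = 0.783
(1+β)/(1-β) = 1.783/0.217 = 8.2166
√(8.2166) = 2.866
z = 2.866 - 1 = 1.866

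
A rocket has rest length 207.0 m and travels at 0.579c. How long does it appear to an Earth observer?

Proper length L₀ = 207.0 m
γ = 1/√(1 - 0.579²) = 1.2265
L = L₀/γ = 207.0/1.2265 = 168.8 m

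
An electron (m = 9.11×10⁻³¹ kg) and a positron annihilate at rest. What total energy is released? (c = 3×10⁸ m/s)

Both particles have the same rest mass, so total mass = 2m
E = 2m·c² = 2 × 9.11×10⁻³¹ × (3×10⁸)²
= 2 × 9.11×10⁻³¹ × 9×10¹⁶
= 1.640×10⁻¹³ J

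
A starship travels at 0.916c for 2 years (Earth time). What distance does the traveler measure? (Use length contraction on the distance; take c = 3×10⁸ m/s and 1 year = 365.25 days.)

Earth distance: d = v × t = 0.916c × 2 yr = 1.7344×10¹⁶ m
γ = 2.4927
d' = d/γ = 1.7344×10¹⁶/2.4927 = 6.958×10¹⁵ m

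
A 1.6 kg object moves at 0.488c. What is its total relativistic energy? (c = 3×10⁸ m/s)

γ = 1/√(1 - 0.488²) = 1.146
mc² = 1.6 × (3×10⁸)² = 1.440×10¹⁷ J
E = γmc² = 1.146 × 1.440×10¹⁷ = 1.650×10¹⁷ J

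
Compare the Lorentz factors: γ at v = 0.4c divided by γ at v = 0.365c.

γ₁ = 1/√(1 - 0.4²) = 1.091
γ₂ = 1/√(1 - 0.365²) = 1.074
γ₁/γ₂ = 1.091/1.074 = 1.016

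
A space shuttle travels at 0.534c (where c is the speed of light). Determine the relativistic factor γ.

v/c = 0.534, so (v/c)² = 0.285156
1 - (v/c)² = 0.714844
γ = 1/√(0.714844) = 1.183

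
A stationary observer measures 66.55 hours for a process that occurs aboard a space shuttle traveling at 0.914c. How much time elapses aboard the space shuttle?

Dilated time Δt = 66.55 hours
γ = 1/√(1 - 0.914²) = 2.465
Δt₀ = Δt/γ = 66.55/2.465 = 27.00 hours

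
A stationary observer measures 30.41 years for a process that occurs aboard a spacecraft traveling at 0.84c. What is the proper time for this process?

Dilated time Δt = 30.41 years
γ = 1/√(1 - 0.84²) = 1.843
Δt₀ = Δt/γ = 30.41/1.843 = 16.50 years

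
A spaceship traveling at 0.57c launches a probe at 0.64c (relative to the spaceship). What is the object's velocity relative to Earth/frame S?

u = (u' + v)/(1 + u'v/c²)
Numerator: 0.64 + 0.57 = 1.21
Denominator: 1 + 0.3648 = 1.3648
u = 1.21/1.3648 = 0.8866c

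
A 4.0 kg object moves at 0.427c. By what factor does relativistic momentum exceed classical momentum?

p_rel = γmv, p_class = mv
Ratio = γ = 1/√(1 - 0.427²) = 1.106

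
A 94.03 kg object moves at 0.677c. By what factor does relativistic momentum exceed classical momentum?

p_rel = γmv, p_class = mv
Ratio = γ = 1/√(1 - 0.677²) = 1.359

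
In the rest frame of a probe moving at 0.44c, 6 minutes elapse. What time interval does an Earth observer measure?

Proper time Δt₀ = 6 minutes
γ = 1/√(1 - 0.44²) = 1.1136
Δt = γΔt₀ = 1.1136 × 6 = 6.682 minutes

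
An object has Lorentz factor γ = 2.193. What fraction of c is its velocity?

From γ = 1/√(1 - v²/c²):
1/γ² = 1/2.193² = 0.2079
v²/c² = 1 - 0.2079 = 0.7921
v/c = √(0.7921) = 0.8900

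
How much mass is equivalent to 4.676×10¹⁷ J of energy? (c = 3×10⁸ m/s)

From E = mc², we get m = E/c²
c² = (3×10⁸)² = 9×10¹⁶ m²/s²
m = 4.676×10¹⁷ / 9×10¹⁶ = 5.196 kg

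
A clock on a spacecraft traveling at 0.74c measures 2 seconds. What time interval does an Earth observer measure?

Proper time Δt₀ = 2 seconds
γ = 1/√(1 - 0.74²) = 1.487
Δt = γΔt₀ = 1.487 × 2 = 2.974 seconds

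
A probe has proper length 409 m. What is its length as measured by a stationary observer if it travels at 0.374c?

Proper length L₀ = 409 m
γ = 1/√(1 - 0.374²) = 1.0783
L = L₀/γ = 409/1.0783 = 379.3 m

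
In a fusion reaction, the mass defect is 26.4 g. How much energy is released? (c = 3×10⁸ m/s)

Convert mass defect: Δm = 26.4 g = 0.0264 kg
E = Δm·c² = 0.0264 × (3×10⁸)²
= 0.0264 × 9×10¹⁶ = 2.376×10¹⁵ J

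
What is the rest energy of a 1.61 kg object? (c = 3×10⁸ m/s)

c² = (3×10⁸)² = 9.000×10¹⁶ m²/s²
E₀ = mc² = 1.61 × 9.000×10¹⁶ = 1.449×10¹⁷ J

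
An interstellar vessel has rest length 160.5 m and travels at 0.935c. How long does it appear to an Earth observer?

Proper length L₀ = 160.5 m
γ = 1/√(1 - 0.935²) = 2.8197
L = L₀/γ = 160.5/2.8197 = 56.92 m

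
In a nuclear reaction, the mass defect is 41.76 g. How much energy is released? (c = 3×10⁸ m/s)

Convert mass defect: Δm = 41.76 g = 0.04176 kg
E = Δm·c² = 0.04176 × (3×10⁸)²
= 0.04176 × 9×10¹⁶ = 3.758×10¹⁵ J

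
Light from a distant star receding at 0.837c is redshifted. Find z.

β = 0.837
(1+β)/(1-β) = 1.837/0.163 = 11.27
√(11.27) = 3.357
z = 3.357 - 1 = 2.357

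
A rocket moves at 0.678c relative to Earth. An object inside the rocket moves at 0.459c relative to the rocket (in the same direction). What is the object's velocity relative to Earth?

u = (u' + v)/(1 + u'v/c²)
Numerator: 0.459 + 0.678 = 1.137
Denominator: 1 + 0.311202 = 1.311202
u = 1.137/1.311202 = 0.8671c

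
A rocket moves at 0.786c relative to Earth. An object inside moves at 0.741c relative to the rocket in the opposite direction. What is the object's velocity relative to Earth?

Object's velocity in rocket frame is u' = -0.741c
u = (u' + v)/(1 + u'v/c²) = (v - 0.741)/(1 - 0.741·v/c²)
Numerator: 0.786 - 0.741 = 0.045
Denominator: 1 - 0.582426 = 0.417574
u = 0.045/0.417574 = 0.1078c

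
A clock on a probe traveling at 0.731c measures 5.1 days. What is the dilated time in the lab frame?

Proper time Δt₀ = 5.1 days
γ = 1/√(1 - 0.731²) = 1.4655
Δt = γΔt₀ = 1.4655 × 5.1 = 7.474 days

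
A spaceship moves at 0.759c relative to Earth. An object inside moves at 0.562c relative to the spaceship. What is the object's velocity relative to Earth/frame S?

u = (u' + v)/(1 + u'v/c²)
Numerator: 0.562 + 0.759 = 1.321
Denominator: 1 + 0.426558 = 1.426558
u = 1.321/1.426558 = 0.9260c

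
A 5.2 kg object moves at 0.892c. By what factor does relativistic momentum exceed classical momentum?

p_rel = γmv, p_class = mv
Ratio = γ = 1/√(1 - 0.892²) = 2.212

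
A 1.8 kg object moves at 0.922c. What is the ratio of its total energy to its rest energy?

E = γmc², E₀ = mc²
E/E₀ = γ = 1/√(1 - 0.922²) = 2.583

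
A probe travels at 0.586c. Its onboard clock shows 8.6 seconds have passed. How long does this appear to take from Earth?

Proper time Δt₀ = 8.6 seconds
γ = 1/√(1 - 0.586²) = 1.234
Δt = γΔt₀ = 1.234 × 8.6 = 10.61 seconds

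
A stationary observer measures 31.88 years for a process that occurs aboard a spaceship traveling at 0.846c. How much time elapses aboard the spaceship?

Dilated time Δt = 31.88 years
γ = 1/√(1 - 0.846²) = 1.8755
Δt₀ = Δt/γ = 31.88/1.8755 = 17.00 years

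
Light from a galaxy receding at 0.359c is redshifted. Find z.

β = 0.359
(1+β)/(1-β) = 1.359/0.641 = 2.1201
√(2.1201) = 1.4561
z = 1.4561 - 1 = 0.4561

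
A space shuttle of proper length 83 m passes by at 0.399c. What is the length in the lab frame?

Proper length L₀ = 83 m
γ = 1/√(1 - 0.399²) = 1.09057
L = L₀/γ = 83/1.09057 = 76.11 m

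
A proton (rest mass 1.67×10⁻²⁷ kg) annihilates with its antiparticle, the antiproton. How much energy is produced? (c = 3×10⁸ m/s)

Both particles have the same rest mass, so total mass = 2m
E = 2m·c² = 2 × 1.67×10⁻²⁷ × (3×10⁸)²
= 2 × 1.67×10⁻²⁷ × 9×10¹⁶
= 3.006×10⁻¹⁰ J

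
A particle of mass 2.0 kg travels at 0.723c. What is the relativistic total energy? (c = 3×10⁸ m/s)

γ = 1/√(1 - 0.723²) = 1.447
mc² = 2.0 × (3×10⁸)² = 1.800×10¹⁷ J
E = γmc² = 1.447 × 1.800×10¹⁷ = 2.605×10¹⁷ J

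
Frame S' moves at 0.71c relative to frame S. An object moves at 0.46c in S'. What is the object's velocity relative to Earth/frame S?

u = (u' + v)/(1 + u'v/c²)
Numerator: 0.46 + 0.71 = 1.17
Denominator: 1 + 0.3266 = 1.3266
u = 1.17/1.3266 = 0.8820c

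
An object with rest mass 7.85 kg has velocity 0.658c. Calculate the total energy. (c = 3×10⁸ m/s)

γ = 1/√(1 - 0.658²) = 1.328
mc² = 7.85 × (3×10⁸)² = 7.065×10¹⁷ J
E = γmc² = 1.328 × 7.065×10¹⁷ = 9.382×10¹⁷ J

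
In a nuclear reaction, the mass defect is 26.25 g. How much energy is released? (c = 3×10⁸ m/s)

Convert mass defect: Δm = 26.25 g = 0.02625 kg
E = Δm·c² = 0.02625 × (3×10⁸)²
= 0.02625 × 9×10¹⁶ = 2.363×10¹⁵ J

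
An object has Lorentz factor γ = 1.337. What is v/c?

From γ = 1/√(1 - v²/c²):
1/γ² = 1/1.337² = 0.5594
v²/c² = 1 - 0.5594 = 0.4406
v/c = √(0.4406) = 0.6638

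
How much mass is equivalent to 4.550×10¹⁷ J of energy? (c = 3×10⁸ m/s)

From E = mc², we get m = E/c²
c² = (3×10⁸)² = 9×10¹⁶ m²/s²
m = 4.550×10¹⁷ / 9×10¹⁶ = 5.056 kg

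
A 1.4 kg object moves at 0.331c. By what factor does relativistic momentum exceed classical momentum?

p_rel = γmv, p_class = mv
Ratio = γ = 1/√(1 - 0.331²) = 1.060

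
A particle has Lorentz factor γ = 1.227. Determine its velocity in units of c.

From γ = 1/√(1 - v²/c²):
1/γ² = 1/1.227² = 0.6642
v²/c² = 1 - 0.6642 = 0.3358
v/c = √(0.3358) = 0.5795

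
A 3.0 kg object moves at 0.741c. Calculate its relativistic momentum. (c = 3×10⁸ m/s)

γ = 1/√(1 - 0.741²) = 1.4892
v = 0.741 × 3×10⁸ = 2.223×10⁸ m/s
p = γmv = 1.4892 × 3.0 × 2.223×10⁸ = 9.931×10⁸ kg·m/s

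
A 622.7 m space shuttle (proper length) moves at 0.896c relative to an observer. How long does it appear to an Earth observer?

Proper length L₀ = 622.7 m
γ = 1/√(1 - 0.896²) = 2.252
L = L₀/γ = 622.7/2.252 = 276.5 m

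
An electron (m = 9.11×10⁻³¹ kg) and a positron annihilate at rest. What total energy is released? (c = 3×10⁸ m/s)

Both particles have the same rest mass, so total mass = 2m
E = 2m·c² = 2 × 9.11×10⁻³¹ × (3×10⁸)²
= 2 × 9.11×10⁻³¹ × 9×10¹⁶
= 1.640×10⁻¹³ J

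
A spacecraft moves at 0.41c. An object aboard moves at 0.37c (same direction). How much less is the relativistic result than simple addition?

Classical: u' + v = 0.37 + 0.41 = 0.78c
Relativistic: u = (0.37 + 0.41)/(1 + 0.1517) = 0.78/1.1517 = 0.6773c
Difference: 0.78 - 0.6773 = 0.1027c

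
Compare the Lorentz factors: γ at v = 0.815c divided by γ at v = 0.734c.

γ₁ = 1/√(1 - 0.815²) = 1.7257
γ₂ = 1/√(1 - 0.734²) = 1.4724
γ₁/γ₂ = 1.7257/1.4724 = 1.172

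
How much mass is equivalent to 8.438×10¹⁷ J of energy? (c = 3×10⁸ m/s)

From E = mc², we get m = E/c²
c² = (3×10⁸)² = 9×10¹⁶ m²/s²
m = 8.438×10¹⁷ / 9×10¹⁶ = 9.376 kg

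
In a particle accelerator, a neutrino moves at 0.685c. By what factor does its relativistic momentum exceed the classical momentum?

p_rel = γmv, p_class = mv
Ratio = γ = 1/√(1 - 0.685²)
= 1/√(0.530775) = 1.373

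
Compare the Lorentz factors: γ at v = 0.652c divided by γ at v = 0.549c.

γ₁ = 1/√(1 - 0.652²) = 1.3189
γ₂ = 1/√(1 - 0.549²) = 1.1964
γ₁/γ₂ = 1.3189/1.1964 = 1.102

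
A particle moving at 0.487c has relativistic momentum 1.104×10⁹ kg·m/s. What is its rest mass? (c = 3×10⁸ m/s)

γ = 1/√(1 - 0.487²) = 1.145
v = 0.487 × 3×10⁸ = 1.461×10⁸ m/s
m = p/(γv) = 1.104×10⁹/(1.145 × 1.461×10⁸) = 6.600 kg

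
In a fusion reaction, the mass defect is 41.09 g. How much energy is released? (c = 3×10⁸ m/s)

Convert mass defect: Δm = 41.09 g = 0.04109 kg
E = Δm·c² = 0.04109 × (3×10⁸)²
= 0.04109 × 9×10¹⁶ = 3.698×10¹⁵ J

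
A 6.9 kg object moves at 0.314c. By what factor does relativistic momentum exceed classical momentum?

p_rel = γmv, p_class = mv
Ratio = γ = 1/√(1 - 0.314²) = 1.053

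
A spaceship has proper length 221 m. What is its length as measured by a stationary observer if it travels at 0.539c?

Proper length L₀ = 221 m
γ = 1/√(1 - 0.539²) = 1.18722
L = L₀/γ = 221/1.18722 = 186.1 m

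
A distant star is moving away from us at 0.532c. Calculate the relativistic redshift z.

β = 0.532
(1+β)/(1-β) = 1.532/0.468 = 3.2735
√(3.2735) = 1.8093
z = 1.8093 - 1 = 0.8093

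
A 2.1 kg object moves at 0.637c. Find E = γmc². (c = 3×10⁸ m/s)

γ = 1/√(1 - 0.637²) = 1.2972
mc² = 2.1 × (3×10⁸)² = 1.890×10¹⁷ J
E = γmc² = 1.2972 × 1.890×10¹⁷ = 2.452×10¹⁷ J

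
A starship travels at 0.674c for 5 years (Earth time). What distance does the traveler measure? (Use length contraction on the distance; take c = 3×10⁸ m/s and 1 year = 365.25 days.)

Earth distance: d = v × t = 0.674c × 5 yr = 3.1905×10¹⁶ m
γ = 1.3537
d' = d/γ = 3.1905×10¹⁶/1.3537 = 2.357×10¹⁶ m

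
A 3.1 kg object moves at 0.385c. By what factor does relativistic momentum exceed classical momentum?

p_rel = γmv, p_class = mv
Ratio = γ = 1/√(1 - 0.385²) = 1.084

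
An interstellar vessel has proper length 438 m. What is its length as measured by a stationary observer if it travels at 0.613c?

Proper length L₀ = 438 m
γ = 1/√(1 - 0.613²) = 1.2657
L = L₀/γ = 438/1.2657 = 346.1 m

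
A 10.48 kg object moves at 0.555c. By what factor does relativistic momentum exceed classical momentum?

p_rel = γmv, p_class = mv
Ratio = γ = 1/√(1 - 0.555²) = 1.202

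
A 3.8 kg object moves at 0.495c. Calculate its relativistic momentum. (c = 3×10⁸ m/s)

γ = 1/√(1 - 0.495²) = 1.15089
v = 0.495 × 3×10⁸ = 1.485×10⁸ m/s
p = γmv = 1.15089 × 3.8 × 1.485×10⁸ = 6.494×10⁸ kg·m/s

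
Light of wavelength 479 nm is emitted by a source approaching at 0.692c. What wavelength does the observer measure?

β = 0.692
Wavelength Doppler factor = √(0.308/1.692) = √(0.182033) = 0.4267
λ_obs = 479 × 0.4267 = 204.4 nm (blueshift)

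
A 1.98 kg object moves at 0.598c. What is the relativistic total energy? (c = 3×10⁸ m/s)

γ = 1/√(1 - 0.598²) = 1.2477
mc² = 1.98 × (3×10⁸)² = 1.782×10¹⁷ J
E = γmc² = 1.2477 × 1.782×10¹⁷ = 2.223×10¹⁷ J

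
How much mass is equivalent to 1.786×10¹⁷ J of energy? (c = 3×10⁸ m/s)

From E = mc², we get m = E/c²
c² = (3×10⁸)² = 9×10¹⁶ m²/s²
m = 1.786×10¹⁷ / 9×10¹⁶ = 1.984 kg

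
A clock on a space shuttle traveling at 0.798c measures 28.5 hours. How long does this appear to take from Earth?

Proper time Δt₀ = 28.5 hours
γ = 1/√(1 - 0.798²) = 1.6593
Δt = γΔt₀ = 1.6593 × 28.5 = 47.29 hours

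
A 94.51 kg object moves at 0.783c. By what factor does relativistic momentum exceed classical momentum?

p_rel = γmv, p_class = mv
Ratio = γ = 1/√(1 - 0.783²) = 1.608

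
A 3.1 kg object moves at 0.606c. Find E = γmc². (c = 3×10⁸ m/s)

γ = 1/√(1 - 0.606²) = 1.257
mc² = 3.1 × (3×10⁸)² = 2.790×10¹⁷ J
E = γmc² = 1.257 × 2.790×10¹⁷ = 3.507×10¹⁷ J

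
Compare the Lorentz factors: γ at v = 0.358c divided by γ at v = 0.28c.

γ₁ = 1/√(1 - 0.358²) = 1.071
γ₂ = 1/√(1 - 0.28²) = 1.042
γ₁/γ₂ = 1.071/1.042 = 1.028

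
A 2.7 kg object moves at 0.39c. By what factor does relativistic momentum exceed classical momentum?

p_rel = γmv, p_class = mv
Ratio = γ = 1/√(1 - 0.39²) = 1.086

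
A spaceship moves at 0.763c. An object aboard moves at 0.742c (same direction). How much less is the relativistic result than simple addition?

Classical: u' + v = 0.742 + 0.763 = 1.505c
Relativistic: u = (0.742 + 0.763)/(1 + 0.566146) = 1.505/1.566146 = 0.9610c
Difference: 1.505 - 0.9610 = 0.5440c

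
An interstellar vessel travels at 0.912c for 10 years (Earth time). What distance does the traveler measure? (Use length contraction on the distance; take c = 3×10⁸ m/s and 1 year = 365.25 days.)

Earth distance: d = v × t = 0.912c × 10 yr = 8.6342×10¹⁶ m
γ = 2.4379
d' = d/γ = 8.6342×10¹⁶/2.4379 = 3.542×10¹⁶ m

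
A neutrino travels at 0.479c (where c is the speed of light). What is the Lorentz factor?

v/c = 0.479, so (v/c)² = 0.229441
1 - (v/c)² = 0.770559
γ = 1/√(0.770559) = 1.139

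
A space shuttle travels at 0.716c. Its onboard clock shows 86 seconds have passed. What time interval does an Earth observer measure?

Proper time Δt₀ = 86 seconds
γ = 1/√(1 - 0.716²) = 1.432
Δt = γΔt₀ = 1.432 × 86 = 123.2 seconds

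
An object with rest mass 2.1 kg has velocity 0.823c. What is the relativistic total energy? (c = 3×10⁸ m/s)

γ = 1/√(1 - 0.823²) = 1.7604
mc² = 2.1 × (3×10⁸)² = 1.890×10¹⁷ J
E = γmc² = 1.7604 × 1.890×10¹⁷ = 3.327×10¹⁷ J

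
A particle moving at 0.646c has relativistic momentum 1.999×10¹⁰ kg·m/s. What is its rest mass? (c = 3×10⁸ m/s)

γ = 1/√(1 - 0.646²) = 1.310
v = 0.646 × 3×10⁸ = 1.938×10⁸ m/s
m = p/(γv) = 1.999×10¹⁰/(1.310 × 1.938×10⁸) = 78.74 kg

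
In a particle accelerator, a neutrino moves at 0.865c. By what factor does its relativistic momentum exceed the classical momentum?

p_rel = γmv, p_class = mv
Ratio = γ = 1/√(1 - 0.865²)
= 1/√(0.251775) = 1.993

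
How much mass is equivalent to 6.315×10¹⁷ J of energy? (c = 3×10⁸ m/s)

From E = mc², we get m = E/c²
c² = (3×10⁸)² = 9×10¹⁶ m²/s²
m = 6.315×10¹⁷ / 9×10¹⁶ = 7.017 kg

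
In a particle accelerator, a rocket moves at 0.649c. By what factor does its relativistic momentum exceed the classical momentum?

p_rel = γmv, p_class = mv
Ratio = γ = 1/√(1 - 0.649²)
= 1/√(0.578799) = 1.314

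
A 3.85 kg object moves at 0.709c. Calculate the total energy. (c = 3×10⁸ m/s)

γ = 1/√(1 - 0.709²) = 1.418
mc² = 3.85 × (3×10⁸)² = 3.465×10¹⁷ J
E = γmc² = 1.418 × 3.465×10¹⁷ = 4.913×10¹⁷ J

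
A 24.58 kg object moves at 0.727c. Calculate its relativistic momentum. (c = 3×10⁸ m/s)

γ = 1/√(1 - 0.727²) = 1.45637
v = 0.727 × 3×10⁸ = 2.181×10⁸ m/s
p = γmv = 1.45637 × 24.58 × 2.181×10⁸ = 7.807×10⁹ kg·m/s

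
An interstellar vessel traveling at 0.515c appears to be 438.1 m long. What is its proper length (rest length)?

Contracted length L = 438.1 m
γ = 1/√(1 - 0.515²) = 1.1666
L₀ = γL = 1.1666 × 438.1 = 511.1 m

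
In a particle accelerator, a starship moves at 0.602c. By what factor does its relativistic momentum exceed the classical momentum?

p_rel = γmv, p_class = mv
Ratio = γ = 1/√(1 - 0.602²)
= 1/√(0.637596) = 1.252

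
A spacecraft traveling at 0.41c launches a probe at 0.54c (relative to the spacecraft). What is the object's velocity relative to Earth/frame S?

u = (u' + v)/(1 + u'v/c²)
Numerator: 0.54 + 0.41 = 0.95
Denominator: 1 + 0.2214 = 1.2214
u = 0.95/1.2214 = 0.7778c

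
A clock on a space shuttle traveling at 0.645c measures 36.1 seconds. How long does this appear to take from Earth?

Proper time Δt₀ = 36.1 seconds
γ = 1/√(1 - 0.645²) = 1.3086
Δt = γΔt₀ = 1.3086 × 36.1 = 47.24 seconds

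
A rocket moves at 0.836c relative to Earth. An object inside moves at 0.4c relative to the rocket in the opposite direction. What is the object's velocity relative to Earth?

Object's velocity in rocket frame is u' = -0.4c
u = (u' + v)/(1 + u'v/c²) = (v - 0.4)/(1 - 0.4·v/c²)
Numerator: 0.836 - 0.4 = 0.436
Denominator: 1 - 0.3344 = 0.6656
u = 0.436/0.6656 = 0.6550c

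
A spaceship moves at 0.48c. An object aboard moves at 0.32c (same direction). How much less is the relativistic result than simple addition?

Classical: u' + v = 0.32 + 0.48 = 0.8c
Relativistic: u = (0.32 + 0.48)/(1 + 0.1536) = 0.8/1.1536 = 0.6935c
Difference: 0.8 - 0.6935 = 0.1065c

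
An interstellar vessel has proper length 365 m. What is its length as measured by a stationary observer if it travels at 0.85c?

Proper length L₀ = 365 m
γ = 1/√(1 - 0.85²) = 1.898
L = L₀/γ = 365/1.898 = 192.3 m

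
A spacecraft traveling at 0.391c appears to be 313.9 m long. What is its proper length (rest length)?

Contracted length L = 313.9 m
γ = 1/√(1 - 0.391²) = 1.0865
L₀ = γL = 1.0865 × 313.9 = 341.1 m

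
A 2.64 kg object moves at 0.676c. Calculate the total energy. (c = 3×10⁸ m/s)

γ = 1/√(1 - 0.676²) = 1.357
mc² = 2.64 × (3×10⁸)² = 2.376×10¹⁷ J
E = γmc² = 1.357 × 2.376×10¹⁷ = 3.224×10¹⁷ J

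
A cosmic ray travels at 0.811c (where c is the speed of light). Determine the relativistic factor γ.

v/c = 0.811, so (v/c)² = 0.657721
1 - (v/c)² = 0.342279
γ = 1/√(0.342279) = 1.709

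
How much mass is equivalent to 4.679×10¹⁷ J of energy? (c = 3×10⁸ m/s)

From E = mc², we get m = E/c²
c² = (3×10⁸)² = 9×10¹⁶ m²/s²
m = 4.679×10¹⁷ / 9×10¹⁶ = 5.199 kg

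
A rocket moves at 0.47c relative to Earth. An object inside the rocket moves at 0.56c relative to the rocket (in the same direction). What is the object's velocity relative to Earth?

u = (u' + v)/(1 + u'v/c²)
Numerator: 0.56 + 0.47 = 1.03
Denominator: 1 + 0.2632 = 1.2632
u = 1.03/1.2632 = 0.8154c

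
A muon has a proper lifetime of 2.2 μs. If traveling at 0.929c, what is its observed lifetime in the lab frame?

Proper lifetime τ₀ = 2.2 μs
γ = 1/√(1 - 0.929²) = 2.7021
τ = γτ₀ = 2.7021 × 2.2 μs = 5.945 μs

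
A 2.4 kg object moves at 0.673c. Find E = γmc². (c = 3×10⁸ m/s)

γ = 1/√(1 - 0.673²) = 1.352
mc² = 2.4 × (3×10⁸)² = 2.160×10¹⁷ J
E = γmc² = 1.352 × 2.160×10¹⁷ = 2.920×10¹⁷ J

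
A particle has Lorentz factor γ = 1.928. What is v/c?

From γ = 1/√(1 - v²/c²):
1/γ² = 1/1.928² = 0.2690
v²/c² = 1 - 0.2690 = 0.7310
v/c = √(0.7310) = 0.8550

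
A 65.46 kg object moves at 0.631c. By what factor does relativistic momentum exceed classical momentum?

p_rel = γmv, p_class = mv
Ratio = γ = 1/√(1 - 0.631²) = 1.289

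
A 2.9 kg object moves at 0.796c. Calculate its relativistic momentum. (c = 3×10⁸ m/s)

γ = 1/√(1 - 0.796²) = 1.652
v = 0.796 × 3×10⁸ = 2.388×10⁸ m/s
p = γmv = 1.652 × 2.9 × 2.388×10⁸ = 1.144×10⁹ kg·m/s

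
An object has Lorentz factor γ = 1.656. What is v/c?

From γ = 1/√(1 - v²/c²):
1/γ² = 1/1.656² = 0.3647
v²/c² = 1 - 0.3647 = 0.6353
v/c = √(0.6353) = 0.7971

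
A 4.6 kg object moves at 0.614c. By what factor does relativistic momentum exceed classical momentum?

p_rel = γmv, p_class = mv
Ratio = γ = 1/√(1 - 0.614²) = 1.267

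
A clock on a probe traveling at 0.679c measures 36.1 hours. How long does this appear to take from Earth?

Proper time Δt₀ = 36.1 hours
γ = 1/√(1 - 0.679²) = 1.362
Δt = γΔt₀ = 1.362 × 36.1 = 49.17 hours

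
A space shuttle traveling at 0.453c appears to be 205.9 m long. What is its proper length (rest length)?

Contracted length L = 205.9 m
γ = 1/√(1 - 0.453²) = 1.122
L₀ = γL = 1.122 × 205.9 = 231.0 m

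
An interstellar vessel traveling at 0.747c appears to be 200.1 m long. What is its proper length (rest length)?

Contracted length L = 200.1 m
γ = 1/√(1 - 0.747²) = 1.504
L₀ = γL = 1.504 × 200.1 = 301.0 m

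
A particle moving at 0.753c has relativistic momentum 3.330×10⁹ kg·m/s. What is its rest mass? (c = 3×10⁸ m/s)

γ = 1/√(1 - 0.753²) = 1.5197
v = 0.753 × 3×10⁸ = 2.259×10⁸ m/s
m = p/(γv) = 3.330×10⁹/(1.5197 × 2.259×10⁸) = 9.700 kg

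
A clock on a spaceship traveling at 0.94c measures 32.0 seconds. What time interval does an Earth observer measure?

Proper time Δt₀ = 32.0 seconds
γ = 1/√(1 - 0.94²) = 2.931
Δt = γΔt₀ = 2.931 × 32.0 = 93.79 seconds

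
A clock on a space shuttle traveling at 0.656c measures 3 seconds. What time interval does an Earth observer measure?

Proper time Δt₀ = 3 seconds
γ = 1/√(1 - 0.656²) = 1.325
Δt = γΔt₀ = 1.325 × 3 = 3.975 seconds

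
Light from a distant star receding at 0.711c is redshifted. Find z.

β = 0.711
(1+β)/(1-β) = 1.711/0.289 = 5.920
√(5.920) = 2.433
z = 2.433 - 1 = 1.433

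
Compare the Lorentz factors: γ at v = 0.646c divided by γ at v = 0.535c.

γ₁ = 1/√(1 - 0.646²) = 1.3100
γ₂ = 1/√(1 - 0.535²) = 1.1836
γ₁/γ₂ = 1.3100/1.1836 = 1.107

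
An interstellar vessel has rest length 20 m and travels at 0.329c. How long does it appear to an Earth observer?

Proper length L₀ = 20 m
γ = 1/√(1 - 0.329²) = 1.059
L = L₀/γ = 20/1.059 = 18.89 m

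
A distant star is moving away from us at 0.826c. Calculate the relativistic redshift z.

β = 0.826
(1+β)/(1-β) = 1.826/0.174 = 10.49
√(10.49) = 3.239
z = 3.239 - 1 = 2.239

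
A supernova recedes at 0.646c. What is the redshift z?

β = 0.646
(1+β)/(1-β) = 1.646/0.354 = 4.650
√(4.650) = 2.156
z = 2.156 - 1 = 1.156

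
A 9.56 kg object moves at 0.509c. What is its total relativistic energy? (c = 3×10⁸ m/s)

γ = 1/√(1 - 0.509²) = 1.1618
mc² = 9.56 × (3×10⁸)² = 8.604×10¹⁷ J
E = γmc² = 1.1618 × 8.604×10¹⁷ = 9.996×10¹⁷ J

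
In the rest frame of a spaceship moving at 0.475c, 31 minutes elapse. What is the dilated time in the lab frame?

Proper time Δt₀ = 31 minutes
γ = 1/√(1 - 0.475²) = 1.1364
Δt = γΔt₀ = 1.1364 × 31 = 35.23 minutes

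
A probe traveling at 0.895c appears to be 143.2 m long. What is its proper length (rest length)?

Contracted length L = 143.2 m
γ = 1/√(1 - 0.895²) = 2.2418
L₀ = γL = 2.2418 × 143.2 = 321.0 m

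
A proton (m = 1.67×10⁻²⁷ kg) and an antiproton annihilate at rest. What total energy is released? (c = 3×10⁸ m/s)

Both particles have the same rest mass, so total mass = 2m
E = 2m·c² = 2 × 1.67×10⁻²⁷ × (3×10⁸)²
= 2 × 1.67×10⁻²⁷ × 9×10¹⁶
= 3.006×10⁻¹⁰ J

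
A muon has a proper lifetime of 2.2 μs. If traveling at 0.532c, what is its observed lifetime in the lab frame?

Proper lifetime τ₀ = 2.2 μs
γ = 1/√(1 - 0.532²) = 1.181
τ = γτ₀ = 1.181 × 2.2 μs = 2.598 μs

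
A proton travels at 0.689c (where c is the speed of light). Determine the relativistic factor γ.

v/c = 0.689, so (v/c)² = 0.474721
1 - (v/c)² = 0.525279
γ = 1/√(0.525279) = 1.380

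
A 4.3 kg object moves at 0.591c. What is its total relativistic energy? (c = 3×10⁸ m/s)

γ = 1/√(1 - 0.591²) = 1.23966
mc² = 4.3 × (3×10⁸)² = 3.870×10¹⁷ J
E = γmc² = 1.23966 × 3.870×10¹⁷ = 4.797×10¹⁷ J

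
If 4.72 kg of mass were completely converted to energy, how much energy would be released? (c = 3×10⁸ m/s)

Using E = mc²:
c² = (3×10⁸)² = 9×10¹⁶ m²/s²
E = 4.72 × 9×10¹⁶ = 4.248×10¹⁷ J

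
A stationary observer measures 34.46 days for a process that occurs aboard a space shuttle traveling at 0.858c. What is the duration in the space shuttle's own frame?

Dilated time Δt = 34.46 days
γ = 1/√(1 - 0.858²) = 1.947
Δt₀ = Δt/γ = 34.46/1.947 = 17.70 days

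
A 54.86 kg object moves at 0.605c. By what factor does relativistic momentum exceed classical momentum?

p_rel = γmv, p_class = mv
Ratio = γ = 1/√(1 - 0.605²) = 1.256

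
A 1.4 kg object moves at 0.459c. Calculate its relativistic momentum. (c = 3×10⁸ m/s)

γ = 1/√(1 - 0.459²) = 1.1256
v = 0.459 × 3×10⁸ = 1.377×10⁸ m/s
p = γmv = 1.1256 × 1.4 × 1.377×10⁸ = 2.170×10⁸ kg·m/s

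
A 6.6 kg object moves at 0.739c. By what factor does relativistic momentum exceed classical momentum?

p_rel = γmv, p_class = mv
Ratio = γ = 1/√(1 - 0.739²) = 1.484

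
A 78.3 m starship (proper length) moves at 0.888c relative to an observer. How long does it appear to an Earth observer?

Proper length L₀ = 78.3 m
γ = 1/√(1 - 0.888²) = 2.17465
L = L₀/γ = 78.3/2.17465 = 36.01 m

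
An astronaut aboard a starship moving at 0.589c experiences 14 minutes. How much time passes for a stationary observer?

Proper time Δt₀ = 14 minutes
γ = 1/√(1 - 0.589²) = 1.237
Δt = γΔt₀ = 1.237 × 14 = 17.32 minutes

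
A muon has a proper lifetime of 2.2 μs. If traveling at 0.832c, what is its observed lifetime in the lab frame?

Proper lifetime τ₀ = 2.2 μs
γ = 1/√(1 - 0.832²) = 1.8025
τ = γτ₀ = 1.8025 × 2.2 μs = 3.966 μs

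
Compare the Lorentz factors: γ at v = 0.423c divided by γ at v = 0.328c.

γ₁ = 1/√(1 - 0.423²) = 1.1036
γ₂ = 1/√(1 - 0.328²) = 1.0586
γ₁/γ₂ = 1.1036/1.0586 = 1.043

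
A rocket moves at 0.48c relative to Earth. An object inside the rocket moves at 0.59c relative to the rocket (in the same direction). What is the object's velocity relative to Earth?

u = (u' + v)/(1 + u'v/c²)
Numerator: 0.59 + 0.48 = 1.07
Denominator: 1 + 0.2832 = 1.2832
u = 1.07/1.2832 = 0.8339c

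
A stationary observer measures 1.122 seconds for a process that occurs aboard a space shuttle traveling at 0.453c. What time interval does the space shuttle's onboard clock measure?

Dilated time Δt = 1.122 seconds
γ = 1/√(1 - 0.453²) = 1.122
Δt₀ = Δt/γ = 1.122/1.122 = 1.000 seconds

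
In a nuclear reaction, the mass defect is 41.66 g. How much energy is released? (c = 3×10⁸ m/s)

Convert mass defect: Δm = 41.66 g = 0.04166 kg
E = Δm·c² = 0.04166 × (3×10⁸)²
= 0.04166 × 9×10¹⁶ = 3.749×10¹⁵ J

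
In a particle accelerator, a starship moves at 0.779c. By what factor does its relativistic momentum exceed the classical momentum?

p_rel = γmv, p_class = mv
Ratio = γ = 1/√(1 - 0.779²)
= 1/√(0.393159) = 1.595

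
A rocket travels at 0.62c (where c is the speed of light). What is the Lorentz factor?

v/c = 0.62, so (v/c)² = 0.3844
1 - (v/c)² = 0.6156
γ = 1/√(0.6156) = 1.275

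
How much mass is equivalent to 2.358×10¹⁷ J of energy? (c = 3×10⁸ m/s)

From E = mc², we get m = E/c²
c² = (3×10⁸)² = 9×10¹⁶ m²/s²
m = 2.358×10¹⁷ / 9×10¹⁶ = 2.620 kg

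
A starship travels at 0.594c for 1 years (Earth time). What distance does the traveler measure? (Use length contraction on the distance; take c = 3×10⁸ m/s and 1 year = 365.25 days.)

Earth distance: d = v × t = 0.594c × 1 yr = 5.6236×10¹⁵ m
γ = 1.2431
d' = d/γ = 5.6236×10¹⁵/1.2431 = 4.524×10¹⁵ m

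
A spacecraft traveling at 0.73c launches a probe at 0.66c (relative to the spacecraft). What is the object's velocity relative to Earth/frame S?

u = (u' + v)/(1 + u'v/c²)
Numerator: 0.66 + 0.73 = 1.39
Denominator: 1 + 0.4818 = 1.4818
u = 1.39/1.4818 = 0.9380c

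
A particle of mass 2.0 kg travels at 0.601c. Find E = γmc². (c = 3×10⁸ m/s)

γ = 1/√(1 - 0.601²) = 1.251
mc² = 2.0 × (3×10⁸)² = 1.800×10¹⁷ J
E = γmc² = 1.251 × 1.800×10¹⁷ = 2.252×10¹⁷ J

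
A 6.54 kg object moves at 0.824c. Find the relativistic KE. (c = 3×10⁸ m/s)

γ = 1/√(1 - 0.824²) = 1.7649
γ - 1 = 0.7649
KE = (γ-1)mc² = 0.7649 × 6.54 × (3×10⁸)² = 4.502×10¹⁷ J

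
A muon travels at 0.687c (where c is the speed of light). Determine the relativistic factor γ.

v/c = 0.687, so (v/c)² = 0.471969
1 - (v/c)² = 0.528031
γ = 1/√(0.528031) = 1.376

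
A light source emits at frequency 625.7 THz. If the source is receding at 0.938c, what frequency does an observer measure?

β = v/c = 0.938
(1-β)/(1+β) = 0.062/1.938 = 0.03199
Doppler factor = √(0.03199) = 0.1789
f_obs = 625.7 × 0.1789 = 111.9 THz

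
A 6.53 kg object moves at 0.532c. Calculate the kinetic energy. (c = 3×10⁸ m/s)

γ = 1/√(1 - 0.532²) = 1.181
γ - 1 = 0.1810
KE = (γ-1)mc² = 0.1810 × 6.53 × (3×10⁸)² = 1.064×10¹⁷ J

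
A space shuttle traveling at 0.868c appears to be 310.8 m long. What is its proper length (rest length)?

Contracted length L = 310.8 m
γ = 1/√(1 - 0.868²) = 2.0138
L₀ = γL = 2.0138 × 310.8 = 625.9 m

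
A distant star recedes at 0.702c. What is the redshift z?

β = 0.702
(1+β)/(1-β) = 1.702/0.298 = 5.711
√(5.711) = 2.390
z = 2.390 - 1 = 1.390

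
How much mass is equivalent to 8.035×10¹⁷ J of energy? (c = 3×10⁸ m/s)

From E = mc², we get m = E/c²
c² = (3×10⁸)² = 9×10¹⁶ m²/s²
m = 8.035×10¹⁷ / 9×10¹⁶ = 8.928 kg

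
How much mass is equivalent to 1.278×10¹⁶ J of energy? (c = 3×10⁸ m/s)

From E = mc², we get m = E/c²
c² = (3×10⁸)² = 9×10¹⁶ m²/s²
m = 1.278×10¹⁶ / 9×10¹⁶ = 0.1420 kg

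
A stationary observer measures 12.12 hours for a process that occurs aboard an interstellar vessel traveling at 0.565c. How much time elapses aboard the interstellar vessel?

Dilated time Δt = 12.12 hours
γ = 1/√(1 - 0.565²) = 1.212
Δt₀ = Δt/γ = 12.12/1.212 = 10.00 hours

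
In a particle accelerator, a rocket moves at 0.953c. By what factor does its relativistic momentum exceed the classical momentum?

p_rel = γmv, p_class = mv
Ratio = γ = 1/√(1 - 0.953²)
= 1/√(0.091791) = 3.301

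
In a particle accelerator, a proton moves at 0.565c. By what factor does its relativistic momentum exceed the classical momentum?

p_rel = γmv, p_class = mv
Ratio = γ = 1/√(1 - 0.565²)
= 1/√(0.680775) = 1.212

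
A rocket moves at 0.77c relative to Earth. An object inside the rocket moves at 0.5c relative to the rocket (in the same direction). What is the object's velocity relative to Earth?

u = (u' + v)/(1 + u'v/c²)
Numerator: 0.5 + 0.77 = 1.27
Denominator: 1 + 0.385 = 1.385
u = 1.27/1.385 = 0.9170c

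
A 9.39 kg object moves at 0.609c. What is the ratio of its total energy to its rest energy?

E = γmc², E₀ = mc²
E/E₀ = γ = 1/√(1 - 0.609²) = 1.261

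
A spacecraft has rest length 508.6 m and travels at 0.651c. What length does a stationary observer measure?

Proper length L₀ = 508.6 m
γ = 1/√(1 - 0.651²) = 1.3174
L = L₀/γ = 508.6/1.3174 = 386.1 m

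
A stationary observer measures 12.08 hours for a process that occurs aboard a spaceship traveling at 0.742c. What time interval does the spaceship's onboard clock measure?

Dilated time Δt = 12.08 hours
γ = 1/√(1 - 0.742²) = 1.49165
Δt₀ = Δt/γ = 12.08/1.49165 = 8.098 hours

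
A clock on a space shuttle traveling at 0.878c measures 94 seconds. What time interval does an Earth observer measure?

Proper time Δt₀ = 94 seconds
γ = 1/√(1 - 0.878²) = 2.089
Δt = γΔt₀ = 2.089 × 94 = 196.4 seconds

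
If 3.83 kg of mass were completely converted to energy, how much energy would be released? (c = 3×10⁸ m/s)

Using E = mc²:
c² = (3×10⁸)² = 9×10¹⁶ m²/s²
E = 3.83 × 9×10¹⁶ = 3.447×10¹⁷ J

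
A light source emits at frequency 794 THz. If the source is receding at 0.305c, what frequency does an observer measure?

β = v/c = 0.305
(1-β)/(1+β) = 0.695/1.305 = 0.53257
Doppler factor = √(0.53257) = 0.72977
f_obs = 794 × 0.72977 = 579.4 THz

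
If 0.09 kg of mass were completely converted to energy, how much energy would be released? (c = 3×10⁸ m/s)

Using E = mc²:
c² = (3×10⁸)² = 9×10¹⁶ m²/s²
E = 0.09 × 9×10¹⁶ = 8.100×10¹⁵ J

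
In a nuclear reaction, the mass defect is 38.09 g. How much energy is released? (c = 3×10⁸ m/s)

Convert mass defect: Δm = 38.09 g = 0.03809 kg
E = Δm·c² = 0.03809 × (3×10⁸)²
= 0.03809 × 9×10¹⁶ = 3.428×10¹⁵ J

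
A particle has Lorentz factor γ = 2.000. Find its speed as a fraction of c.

From γ = 1/√(1 - v²/c²):
1/γ² = 1/2.000² = 0.2500
v²/c² = 1 - 0.2500 = 0.7500
v/c = √(0.7500) = 0.8660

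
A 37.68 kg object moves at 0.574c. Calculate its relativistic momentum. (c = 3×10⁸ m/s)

γ = 1/√(1 - 0.574²) = 1.2212
v = 0.574 × 3×10⁸ = 1.722×10⁸ m/s
p = γmv = 1.2212 × 37.68 × 1.722×10⁸ = 7.924×10⁹ kg·m/s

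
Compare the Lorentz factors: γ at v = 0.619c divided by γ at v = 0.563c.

γ₁ = 1/√(1 - 0.619²) = 1.273
γ₂ = 1/√(1 - 0.563²) = 1.210
γ₁/γ₂ = 1.273/1.210 = 1.052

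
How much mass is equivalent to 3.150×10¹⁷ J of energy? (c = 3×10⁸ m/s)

From E = mc², we get m = E/c²
c² = (3×10⁸)² = 9×10¹⁶ m²/s²
m = 3.150×10¹⁷ / 9×10¹⁶ = 3.500 kg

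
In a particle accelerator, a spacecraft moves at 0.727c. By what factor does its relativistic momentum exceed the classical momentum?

p_rel = γmv, p_class = mv
Ratio = γ = 1/√(1 - 0.727²)
= 1/√(0.471471) = 1.456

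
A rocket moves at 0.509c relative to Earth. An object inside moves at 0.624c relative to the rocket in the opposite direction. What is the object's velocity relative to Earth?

Object's velocity in rocket frame is u' = -0.624c
u = (u' + v)/(1 + u'v/c²) = (v - 0.624)/(1 - 0.624·v/c²)
Numerator: 0.509 - 0.624 = -0.115
Denominator: 1 - 0.317616 = 0.682384
u = -0.115/0.682384 = -0.1685c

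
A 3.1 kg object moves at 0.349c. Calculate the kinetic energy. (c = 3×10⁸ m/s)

γ = 1/√(1 - 0.349²) = 1.0671
γ - 1 = 0.06710
KE = (γ-1)mc² = 0.06710 × 3.1 × (3×10⁸)² = 1.872×10¹⁶ J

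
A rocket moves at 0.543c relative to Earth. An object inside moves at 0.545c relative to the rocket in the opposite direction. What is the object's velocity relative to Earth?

Object's velocity in rocket frame is u' = -0.545c
u = (u' + v)/(1 + u'v/c²) = (v - 0.545)/(1 - 0.545·v/c²)
Numerator: 0.543 - 0.545 = -0.002
Denominator: 1 - 0.295935 = 0.704065
u = -0.002/0.704065 = -0.002841c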